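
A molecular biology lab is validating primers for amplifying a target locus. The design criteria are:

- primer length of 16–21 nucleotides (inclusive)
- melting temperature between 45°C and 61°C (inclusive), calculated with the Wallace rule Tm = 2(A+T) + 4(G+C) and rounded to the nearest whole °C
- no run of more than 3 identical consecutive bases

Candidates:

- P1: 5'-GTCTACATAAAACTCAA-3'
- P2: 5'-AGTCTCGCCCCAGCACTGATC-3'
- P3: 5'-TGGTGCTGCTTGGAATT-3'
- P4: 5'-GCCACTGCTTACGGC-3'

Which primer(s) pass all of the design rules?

P3 only.

P1 (17 nt, A=8 T=4 G=1 C=4): length 17 ✓; Tm = 2·12 + 4·5 = 44°C, outside 45–61°C ✗; longest run = 4, exceeds 3 ✗ — fails.
P2 (21 nt, A=4 T=4 G=4 C=9): length 21 ✓; Tm = 2·8 + 4·13 = 68°C, outside 45–61°C ✗; longest run = 4, exceeds 3 ✗ — fails.
P3 (17 nt, A=2 T=7 G=6 C=2): length 17 ✓; Tm = 2·9 + 4·8 = 50°C ✓; longest run = 2 ✓ — passes.
P4 (15 nt, A=2 T=3 G=4 C=6): length 15, outside 16–21 ✗; Tm = 2·5 + 4·10 = 50°C ✓; longest run = 2 ✓ — fails.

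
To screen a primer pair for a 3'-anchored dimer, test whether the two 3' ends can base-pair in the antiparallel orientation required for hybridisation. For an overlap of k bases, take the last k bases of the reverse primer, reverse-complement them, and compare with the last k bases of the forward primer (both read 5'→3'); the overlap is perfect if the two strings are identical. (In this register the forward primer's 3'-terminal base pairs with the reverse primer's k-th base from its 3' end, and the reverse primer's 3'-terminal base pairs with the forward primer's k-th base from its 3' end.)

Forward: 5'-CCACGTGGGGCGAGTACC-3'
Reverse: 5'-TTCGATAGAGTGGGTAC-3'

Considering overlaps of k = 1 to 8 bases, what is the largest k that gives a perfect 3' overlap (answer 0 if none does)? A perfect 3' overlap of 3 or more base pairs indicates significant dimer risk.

Longest perfect overlap: 5 complementary base pairs; significant dimer risk (threshold 3).

Last 8 bases (5'→3') — forward …CGAGTACC, reverse …GTGGGTAC.
Reverse complement of the reverse primer's last 8 bases: GTACCCAC; its first k bases are the reverse complement of the reverse primer's last k bases, so a perfect k-base overlap needs the forward primer's last k bases to equal them.
Comparing (forward last k vs required): k=1: C vs G ✗; k=2: CC vs GT ✗; k=3: ACC vs GTA ✗; k=4: TACC vs GTAC ✗; k=5: GTACC vs GTACC ✓; k=6: AGTACC vs GTACCC ✗; k=7: GAGTACC vs GTACCCA ✗; k=8: CGAGTACC vs GTACCCAC ✗.
Only k = 5 is perfect, so the longest perfect 3' overlap is 5.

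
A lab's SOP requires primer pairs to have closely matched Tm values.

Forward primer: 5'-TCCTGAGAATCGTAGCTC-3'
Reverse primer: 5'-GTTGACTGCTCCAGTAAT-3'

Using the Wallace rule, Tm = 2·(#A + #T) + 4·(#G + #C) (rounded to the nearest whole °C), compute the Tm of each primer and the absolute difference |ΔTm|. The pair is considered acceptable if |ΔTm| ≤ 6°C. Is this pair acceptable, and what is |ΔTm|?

Forward: A=4 T=5 G=4 C=5 → Tm = 2·9 + 4·9 = 54°C.
Reverse: A=4 T=6 G=4 C=4 → Tm = 2·10 + 4·8 = 52°C.
|ΔTm| = |54 − 52| = 2°C, ≤ 6°C.

|ΔTm| = 2°C; the pair is acceptable.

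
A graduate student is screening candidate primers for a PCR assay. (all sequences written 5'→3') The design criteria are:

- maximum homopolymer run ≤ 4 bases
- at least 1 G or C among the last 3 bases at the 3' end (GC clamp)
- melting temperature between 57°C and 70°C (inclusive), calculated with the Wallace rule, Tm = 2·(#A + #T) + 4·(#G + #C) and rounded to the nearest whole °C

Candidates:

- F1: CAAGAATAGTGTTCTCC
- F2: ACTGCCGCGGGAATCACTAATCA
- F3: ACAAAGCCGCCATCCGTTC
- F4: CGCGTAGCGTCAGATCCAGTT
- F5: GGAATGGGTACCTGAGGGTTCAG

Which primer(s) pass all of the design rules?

F2, F3 and F4.

F1 (17 nt, A=5 T=5 G=3 C=4): longest run = 2 ✓; 3' end TCC has 2 G/C ✓; Tm = 2·10 + 4·7 = 48°C, outside 57–70°C ✗ — fails.
F2 (23 nt, A=7 T=4 G=5 C=7): longest run = 3 ✓; 3' end TCA has 1 G/C ✓; Tm = 2·11 + 4·12 = 70°C ✓ — passes.
F3 (19 nt, A=5 T=3 G=3 C=8): longest run = 3 ✓; 3' end TTC has 1 G/C ✓; Tm = 2·8 + 4·11 = 60°C ✓ — passes.
F4 (21 nt, A=4 T=5 G=6 C=6): longest run = 2 ✓; 3' end GTT has 1 G/C ✓; Tm = 2·9 + 4·12 = 66°C ✓ — passes.
F5 (23 nt, A=5 T=5 G=10 C=3): longest run = 3 ✓; 3' end CAG has 2 G/C ✓; Tm = 2·10 + 4·13 = 72°C, outside 57–70°C ✗ — fails.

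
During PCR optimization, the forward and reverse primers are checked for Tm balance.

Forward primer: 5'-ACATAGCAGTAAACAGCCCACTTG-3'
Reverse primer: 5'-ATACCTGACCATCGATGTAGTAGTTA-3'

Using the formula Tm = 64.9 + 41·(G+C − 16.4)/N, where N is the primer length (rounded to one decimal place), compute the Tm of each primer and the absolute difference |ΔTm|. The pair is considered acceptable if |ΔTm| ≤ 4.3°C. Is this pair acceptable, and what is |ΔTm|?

|ΔTm| = 0.9°C; the pair is acceptable.

Forward: G+C = 11, N = 24 → Tm = 64.9 + 41·(11 − 16.4)/24 = 55.7°C.
Reverse: G+C = 10, N = 26 → Tm = 64.9 + 41·(10 − 16.4)/26 = 54.8°C.
|ΔTm| = |55.7 − 54.8| = 0.9°C, ≤ 4.3°C.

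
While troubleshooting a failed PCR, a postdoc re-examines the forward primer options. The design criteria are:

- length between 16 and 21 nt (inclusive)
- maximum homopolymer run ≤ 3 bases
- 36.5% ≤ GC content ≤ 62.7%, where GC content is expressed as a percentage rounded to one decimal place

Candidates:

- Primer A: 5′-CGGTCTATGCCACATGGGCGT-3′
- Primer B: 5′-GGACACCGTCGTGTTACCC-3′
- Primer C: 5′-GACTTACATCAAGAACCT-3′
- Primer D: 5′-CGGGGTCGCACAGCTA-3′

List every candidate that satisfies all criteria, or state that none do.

Primer A (21 nt, A=3 T=5 G=7 C=6): length 21 ✓; longest run = 3 ✓; GC 13/21 = 61.9% ✓ — passes.
Primer B (19 nt, A=3 T=4 G=5 C=7): length 19 ✓; longest run = 3 ✓; GC 12/19 = 63.2%, outside 36.5–62.7% ✗ — fails.
Primer C (18 nt, A=7 T=4 G=2 C=5): length 18 ✓; longest run = 2 ✓; GC 7/18 = 38.9% ✓ — passes.
Primer D (16 nt, A=3 T=2 G=6 C=5): length 16 ✓; longest run = 4, exceeds 3 ✗; GC 11/16 = 68.8%, outside 36.5–62.7% ✗ — fails.

Primer A and Primer C.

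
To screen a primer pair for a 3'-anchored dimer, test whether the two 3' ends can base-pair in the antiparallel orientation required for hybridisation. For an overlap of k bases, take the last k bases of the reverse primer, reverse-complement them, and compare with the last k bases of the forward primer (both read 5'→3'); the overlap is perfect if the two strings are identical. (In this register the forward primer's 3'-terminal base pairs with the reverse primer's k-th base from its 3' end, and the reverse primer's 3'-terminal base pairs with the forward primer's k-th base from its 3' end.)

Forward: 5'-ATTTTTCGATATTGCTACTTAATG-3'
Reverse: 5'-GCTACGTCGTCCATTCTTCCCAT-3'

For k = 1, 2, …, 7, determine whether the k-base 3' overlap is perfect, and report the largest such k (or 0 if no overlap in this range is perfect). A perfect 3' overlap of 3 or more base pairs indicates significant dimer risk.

Longest perfect overlap: 3 complementary base pairs; significant dimer risk (threshold 3).

Last 7 bases (5'→3') — forward …CTTAATG, reverse …TTCCCAT.
Reverse complement of the reverse primer's last 7 bases: ATGGGAA; its first k bases are the reverse complement of the reverse primer's last k bases, so a perfect k-base overlap needs the forward primer's last k bases to equal them.
Comparing (forward last k vs required): k=1: G vs A ✗; k=2: TG vs AT ✗; k=3: ATG vs ATG ✓; k=4: AATG vs ATGG ✗; k=5: TAATG vs ATGGG ✗; k=6: TTAATG vs ATGGGA ✗; k=7: CTTAATG vs ATGGGAA ✗.
Only k = 3 is perfect, so the longest perfect 3' overlap is 3.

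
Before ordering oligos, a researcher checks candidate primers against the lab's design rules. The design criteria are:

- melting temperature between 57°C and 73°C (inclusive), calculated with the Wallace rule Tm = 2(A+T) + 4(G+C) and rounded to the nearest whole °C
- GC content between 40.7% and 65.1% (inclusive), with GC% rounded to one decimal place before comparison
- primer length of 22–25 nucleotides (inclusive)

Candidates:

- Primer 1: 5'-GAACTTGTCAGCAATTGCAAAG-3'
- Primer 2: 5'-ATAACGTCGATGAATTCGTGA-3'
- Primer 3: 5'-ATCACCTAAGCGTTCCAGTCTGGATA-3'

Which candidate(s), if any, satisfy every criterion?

Primer 1 only.

Primer 1 (22 nt, A=8 T=5 G=5 C=4): Tm = 2·13 + 4·9 = 62°C ✓; GC 9/22 = 40.9% ✓; length 22 ✓ — passes.
Primer 2 (21 nt, A=7 T=6 G=5 C=3): Tm = 2·13 + 4·8 = 58°C ✓; GC 8/21 = 38.1%, outside 40.7–65.1% ✗; length 21, outside 22–25 ✗ — fails.
Primer 3 (26 nt, A=7 T=7 G=5 C=7): Tm = 2·14 + 4·12 = 76°C, outside 57–73°C ✗; GC 12/26 = 46.2% ✓; length 26, outside 22–25 ✗ — fails.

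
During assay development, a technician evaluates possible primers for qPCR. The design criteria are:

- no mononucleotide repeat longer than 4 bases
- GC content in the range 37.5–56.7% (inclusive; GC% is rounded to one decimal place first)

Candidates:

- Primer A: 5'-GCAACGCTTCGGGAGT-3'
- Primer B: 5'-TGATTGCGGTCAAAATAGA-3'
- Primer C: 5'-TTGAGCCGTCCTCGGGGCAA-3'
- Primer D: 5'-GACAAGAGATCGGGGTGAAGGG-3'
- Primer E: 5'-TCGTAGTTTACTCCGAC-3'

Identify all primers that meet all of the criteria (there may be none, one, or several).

Primer E only.

Primer A (16 nt, A=3 T=3 G=6 C=4): longest run = 3 ✓; GC 10/16 = 62.5%, outside 37.5–56.7% ✗ — fails.
Primer B (19 nt, A=7 T=5 G=5 C=2): longest run = 4 ✓; GC 7/19 = 36.8%, outside 37.5–56.7% ✗ — fails.
Primer C (20 nt, A=3 T=4 G=7 C=6): longest run = 4 ✓; GC 13/20 = 65.0%, outside 37.5–56.7% ✗ — fails.
Primer D (22 nt, A=7 T=2 G=11 C=2): longest run = 4 ✓; GC 13/22 = 59.1%, outside 37.5–56.7% ✗ — fails.
Primer E (17 nt, A=3 T=6 G=3 C=5): longest run = 3 ✓; GC 8/17 = 47.1% ✓ — passes.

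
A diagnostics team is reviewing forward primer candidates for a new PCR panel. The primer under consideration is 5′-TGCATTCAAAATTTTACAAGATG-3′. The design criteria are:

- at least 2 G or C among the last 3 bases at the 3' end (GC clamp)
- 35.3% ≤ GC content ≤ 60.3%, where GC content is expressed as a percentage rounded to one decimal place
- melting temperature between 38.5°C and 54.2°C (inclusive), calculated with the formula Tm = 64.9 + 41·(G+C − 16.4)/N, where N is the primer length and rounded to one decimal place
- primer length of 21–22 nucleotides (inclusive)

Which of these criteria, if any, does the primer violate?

Fails: GC clamp, GC content, length.

Base counts: A=9, T=8, G=3, C=3 (length 23).
GC clamp: 3' end ATG has 1 G/C, need ≥2 ✗
GC content: GC 6/23 = 26.1%, outside 35.3–60.3% ✗
Tm: Tm = 64.9 + 41·(6 − 16.4)/23 = 46.4°C ✓
length: length 23, outside 21–22 ✗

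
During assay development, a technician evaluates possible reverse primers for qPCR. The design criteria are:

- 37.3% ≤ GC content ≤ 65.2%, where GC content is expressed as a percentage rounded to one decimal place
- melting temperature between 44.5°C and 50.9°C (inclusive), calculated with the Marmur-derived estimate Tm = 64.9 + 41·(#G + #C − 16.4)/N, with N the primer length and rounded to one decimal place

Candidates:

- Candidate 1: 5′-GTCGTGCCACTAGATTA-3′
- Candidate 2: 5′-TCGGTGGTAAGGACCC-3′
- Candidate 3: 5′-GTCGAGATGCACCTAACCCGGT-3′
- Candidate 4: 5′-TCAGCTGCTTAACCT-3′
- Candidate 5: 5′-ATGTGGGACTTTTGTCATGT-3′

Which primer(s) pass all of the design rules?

Candidate 1, Candidate 2 and Candidate 5.

Candidate 1 (17 nt, A=4 T=5 G=4 C=4): GC 8/17 = 47.1% ✓; Tm = 64.9 + 41·(8 − 16.4)/17 = 44.6°C ✓ — passes.
Candidate 2 (16 nt, A=3 T=3 G=6 C=4): GC 10/16 = 62.5% ✓; Tm = 64.9 + 41·(10 − 16.4)/16 = 48.5°C ✓ — passes.
Candidate 3 (22 nt, A=5 T=4 G=6 C=7): GC 13/22 = 59.1% ✓; Tm = 64.9 + 41·(13 − 16.4)/22 = 58.6°C, outside 44.5–50.9°C ✗ — fails.
Candidate 4 (15 nt, A=3 T=5 G=2 C=5): GC 7/15 = 46.7% ✓; Tm = 64.9 + 41·(7 − 16.4)/15 = 39.2°C, outside 44.5–50.9°C ✗ — fails.
Candidate 5 (20 nt, A=3 T=9 G=6 C=2): GC 8/20 = 40.0% ✓; Tm = 64.9 + 41·(8 − 16.4)/20 = 47.7°C ✓ — passes.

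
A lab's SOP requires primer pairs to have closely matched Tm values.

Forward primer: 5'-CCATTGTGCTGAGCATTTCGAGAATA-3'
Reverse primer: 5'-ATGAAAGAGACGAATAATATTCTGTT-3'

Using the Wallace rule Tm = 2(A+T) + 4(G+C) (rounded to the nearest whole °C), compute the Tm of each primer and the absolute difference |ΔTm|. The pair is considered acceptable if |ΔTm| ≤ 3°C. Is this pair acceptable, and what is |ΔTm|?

|ΔTm| = 8°C; the pair is not acceptable.

Forward: A=7 T=8 G=6 C=5 → Tm = 2·15 + 4·11 = 74°C.
Reverse: A=11 T=8 G=5 C=2 → Tm = 2·19 + 4·7 = 66°C.
|ΔTm| = |74 − 66| = 8°C, > 3°C.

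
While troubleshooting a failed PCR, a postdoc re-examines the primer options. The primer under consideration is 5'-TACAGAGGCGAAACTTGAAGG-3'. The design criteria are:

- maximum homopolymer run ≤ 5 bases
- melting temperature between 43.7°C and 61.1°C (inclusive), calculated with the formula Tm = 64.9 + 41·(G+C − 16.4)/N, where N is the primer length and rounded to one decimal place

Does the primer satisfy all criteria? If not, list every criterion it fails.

Base counts: A=8, T=3, G=7, C=3 (length 21).
homopolymer run: longest run = 3 ✓
Tm: Tm = 64.9 + 41·(10 − 16.4)/21 = 52.4°C ✓

Meets all criteria.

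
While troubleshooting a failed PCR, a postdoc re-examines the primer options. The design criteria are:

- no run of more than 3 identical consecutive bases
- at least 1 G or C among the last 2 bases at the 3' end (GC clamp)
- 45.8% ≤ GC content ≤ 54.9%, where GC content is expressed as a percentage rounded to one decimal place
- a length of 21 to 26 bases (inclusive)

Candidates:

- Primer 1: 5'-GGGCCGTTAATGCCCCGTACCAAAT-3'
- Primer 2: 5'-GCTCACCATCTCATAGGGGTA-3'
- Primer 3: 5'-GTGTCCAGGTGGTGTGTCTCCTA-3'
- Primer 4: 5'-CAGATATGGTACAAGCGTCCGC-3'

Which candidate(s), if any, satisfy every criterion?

Primer 4 only.

Primer 1 (25 nt, A=6 T=5 G=6 C=8): longest run = 4, exceeds 3 ✗; 3' end AT has 0 G/C, need ≥1 ✗; GC 14/25 = 56.0%, outside 45.8–54.9% ✗; length 25 ✓ — fails.
Primer 2 (21 nt, A=5 T=5 G=5 C=6): longest run = 4, exceeds 3 ✗; 3' end TA has 0 G/C, need ≥1 ✗; GC 11/21 = 52.4% ✓; length 21 ✓ — fails.
Primer 3 (23 nt, A=2 T=8 G=8 C=5): longest run = 2 ✓; 3' end TA has 0 G/C, need ≥1 ✗; GC 13/23 = 56.5%, outside 45.8–54.9% ✗; length 23 ✓ — fails.
Primer 4 (22 nt, A=6 T=4 G=6 C=6): longest run = 2 ✓; 3' end GC has 2 G/C ✓; GC 12/22 = 54.5% ✓; length 22 ✓ — passes.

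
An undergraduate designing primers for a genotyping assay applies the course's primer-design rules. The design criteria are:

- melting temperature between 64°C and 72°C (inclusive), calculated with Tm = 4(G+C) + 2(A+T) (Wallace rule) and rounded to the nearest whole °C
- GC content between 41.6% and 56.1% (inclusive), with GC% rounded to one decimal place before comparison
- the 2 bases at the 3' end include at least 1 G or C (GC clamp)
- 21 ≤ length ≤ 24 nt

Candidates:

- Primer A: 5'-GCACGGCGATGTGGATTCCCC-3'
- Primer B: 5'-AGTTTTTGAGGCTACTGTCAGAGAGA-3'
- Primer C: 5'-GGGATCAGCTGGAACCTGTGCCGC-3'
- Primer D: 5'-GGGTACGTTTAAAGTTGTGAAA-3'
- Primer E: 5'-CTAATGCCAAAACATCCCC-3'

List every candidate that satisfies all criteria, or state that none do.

Primer A (21 nt, A=3 T=4 G=7 C=7): Tm = 2·7 + 4·14 = 70°C ✓; GC 14/21 = 66.7%, outside 41.6–56.1% ✗; 3' end CC has 2 G/C ✓; length 21 ✓ — fails.
Primer B (26 nt, A=7 T=8 G=8 C=3): Tm = 2·15 + 4·11 = 74°C, outside 64–72°C ✗; GC 11/26 = 42.3% ✓; 3' end GA has 1 G/C ✓; length 26, outside 21–24 ✗ — fails.
Primer C (24 nt, A=4 T=4 G=9 C=7): Tm = 2·8 + 4·16 = 80°C, outside 64–72°C ✗; GC 16/24 = 66.7%, outside 41.6–56.1% ✗; 3' end GC has 2 G/C ✓; length 24 ✓ — fails.
Primer D (22 nt, A=7 T=7 G=7 C=1): Tm = 2·14 + 4·8 = 60°C, outside 64–72°C ✗; GC 8/22 = 36.4%, outside 41.6–56.1% ✗; 3' end AA has 0 G/C, need ≥1 ✗; length 22 ✓ — fails.
Primer E (19 nt, A=7 T=3 G=1 C=8): Tm = 2·10 + 4·9 = 56°C, outside 64–72°C ✗; GC 9/19 = 47.4% ✓; 3' end CC has 2 G/C ✓; length 19, outside 21–24 ✗ — fails.

None of the candidates satisfy all criteria.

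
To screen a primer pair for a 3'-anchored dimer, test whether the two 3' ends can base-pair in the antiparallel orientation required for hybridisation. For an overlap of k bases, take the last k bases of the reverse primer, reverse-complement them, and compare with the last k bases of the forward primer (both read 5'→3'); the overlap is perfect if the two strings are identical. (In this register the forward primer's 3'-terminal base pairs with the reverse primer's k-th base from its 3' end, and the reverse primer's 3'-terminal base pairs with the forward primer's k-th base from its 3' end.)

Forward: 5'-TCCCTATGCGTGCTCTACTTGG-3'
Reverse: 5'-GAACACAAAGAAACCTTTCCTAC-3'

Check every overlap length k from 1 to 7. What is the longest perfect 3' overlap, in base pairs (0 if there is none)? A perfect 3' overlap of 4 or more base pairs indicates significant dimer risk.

Longest perfect overlap: 1 complementary base pair; below the dimer-risk threshold (threshold 4).

Last 7 bases (5'→3') — forward …TACTTGG, reverse …TTCCTAC.
Reverse complement of the reverse primer's last 7 bases: GTAGGAA; its first k bases are the reverse complement of the reverse primer's last k bases, so a perfect k-base overlap needs the forward primer's last k bases to equal them.
Comparing (forward last k vs required): k=1: G vs G ✓; k=2: GG vs GT ✗; k=3: TGG vs GTA ✗; k=4: TTGG vs GTAG ✗; k=5: CTTGG vs GTAGG ✗; k=6: ACTTGG vs GTAGGA ✗; k=7: TACTTGG vs GTAGGAA ✗.
Only k = 1 is perfect, so the longest perfect 3' overlap is 1.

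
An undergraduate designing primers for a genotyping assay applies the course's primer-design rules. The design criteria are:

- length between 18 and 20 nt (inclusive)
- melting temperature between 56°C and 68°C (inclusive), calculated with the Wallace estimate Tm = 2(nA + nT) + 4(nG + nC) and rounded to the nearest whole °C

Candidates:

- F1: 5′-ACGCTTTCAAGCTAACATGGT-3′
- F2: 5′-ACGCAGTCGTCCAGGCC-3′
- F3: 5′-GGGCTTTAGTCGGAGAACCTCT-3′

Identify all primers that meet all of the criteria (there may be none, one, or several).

F1 (21 nt, A=6 T=6 G=4 C=5): length 21, outside 18–20 ✗; Tm = 2·12 + 4·9 = 60°C ✓ — fails.
F2 (17 nt, A=3 T=2 G=5 C=7): length 17, outside 18–20 ✗; Tm = 2·5 + 4·12 = 58°C ✓ — fails.
F3 (22 nt, A=4 T=6 G=7 C=5): length 22, outside 18–20 ✗; Tm = 2·10 + 4·12 = 68°C ✓ — fails.

None of the candidates satisfy all criteria.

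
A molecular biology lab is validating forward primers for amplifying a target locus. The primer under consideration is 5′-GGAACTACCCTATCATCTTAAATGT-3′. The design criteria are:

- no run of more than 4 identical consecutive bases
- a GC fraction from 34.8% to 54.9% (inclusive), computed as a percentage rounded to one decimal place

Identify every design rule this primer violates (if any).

Meets all criteria.

Base counts: A=8, T=8, G=3, C=6 (length 25).
homopolymer run: longest run = 3 ✓
GC content: GC 9/25 = 36.0% ✓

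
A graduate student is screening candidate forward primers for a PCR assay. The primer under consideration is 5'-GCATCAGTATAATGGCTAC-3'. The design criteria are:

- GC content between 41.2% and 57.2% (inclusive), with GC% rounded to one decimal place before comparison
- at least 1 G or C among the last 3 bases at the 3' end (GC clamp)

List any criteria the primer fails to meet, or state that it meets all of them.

Meets all criteria.

Base counts: A=6, T=5, G=4, C=4 (length 19).
GC content: GC 8/19 = 42.1% ✓
GC clamp: 3' end TAC has 1 G/C ✓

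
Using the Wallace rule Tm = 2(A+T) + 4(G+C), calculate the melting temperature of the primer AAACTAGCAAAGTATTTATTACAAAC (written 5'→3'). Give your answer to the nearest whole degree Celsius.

Base counts: A=13, T=7, G=2, C=4 (length 26).
Tm = 2·(13+7) + 4·(2+4) = 2·20 + 4·6 = 40 + 24 = 64°C.

64°C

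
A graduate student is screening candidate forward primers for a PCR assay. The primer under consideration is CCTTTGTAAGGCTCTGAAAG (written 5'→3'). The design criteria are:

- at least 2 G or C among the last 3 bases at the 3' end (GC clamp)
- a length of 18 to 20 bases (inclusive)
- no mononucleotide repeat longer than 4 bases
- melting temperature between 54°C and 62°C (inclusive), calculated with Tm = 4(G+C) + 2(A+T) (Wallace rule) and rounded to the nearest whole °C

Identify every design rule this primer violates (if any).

Fails: GC clamp.

Base counts: A=5, T=6, G=5, C=4 (length 20).
GC clamp: 3' end AAG has 1 G/C, need ≥2 ✗
length: length 20 ✓
homopolymer run: longest run = 3 ✓
Tm: Tm = 2·11 + 4·9 = 58°C ✓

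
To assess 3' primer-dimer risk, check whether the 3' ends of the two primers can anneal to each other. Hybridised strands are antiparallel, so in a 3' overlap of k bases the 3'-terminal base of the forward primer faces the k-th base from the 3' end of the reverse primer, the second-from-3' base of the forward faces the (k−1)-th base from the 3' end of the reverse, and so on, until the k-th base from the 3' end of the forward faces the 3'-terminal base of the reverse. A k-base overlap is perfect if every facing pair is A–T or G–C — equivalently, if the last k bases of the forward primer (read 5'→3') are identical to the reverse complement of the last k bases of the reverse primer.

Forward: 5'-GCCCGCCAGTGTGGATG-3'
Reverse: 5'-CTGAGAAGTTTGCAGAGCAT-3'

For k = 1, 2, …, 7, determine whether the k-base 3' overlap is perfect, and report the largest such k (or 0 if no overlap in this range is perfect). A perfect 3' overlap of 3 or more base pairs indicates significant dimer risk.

Last 7 bases (5'→3') — forward …GTGGATG, reverse …AGAGCAT.
Reverse complement of the reverse primer's last 7 bases: ATGCTCT; its first k bases are the reverse complement of the reverse primer's last k bases, so a perfect k-base overlap needs the forward primer's last k bases to equal them.
Comparing (forward last k vs required): k=1: G vs A ✗; k=2: TG vs AT ✗; k=3: ATG vs ATG ✓; k=4: GATG vs ATGC ✗; k=5: GGATG vs ATGCT ✗; k=6: TGGATG vs ATGCTC ✗; k=7: GTGGATG vs ATGCTCT ✗.
Only k = 3 is perfect, so the longest perfect 3' overlap is 3.

Longest perfect overlap: 3 complementary base pairs; significant dimer risk (threshold 3).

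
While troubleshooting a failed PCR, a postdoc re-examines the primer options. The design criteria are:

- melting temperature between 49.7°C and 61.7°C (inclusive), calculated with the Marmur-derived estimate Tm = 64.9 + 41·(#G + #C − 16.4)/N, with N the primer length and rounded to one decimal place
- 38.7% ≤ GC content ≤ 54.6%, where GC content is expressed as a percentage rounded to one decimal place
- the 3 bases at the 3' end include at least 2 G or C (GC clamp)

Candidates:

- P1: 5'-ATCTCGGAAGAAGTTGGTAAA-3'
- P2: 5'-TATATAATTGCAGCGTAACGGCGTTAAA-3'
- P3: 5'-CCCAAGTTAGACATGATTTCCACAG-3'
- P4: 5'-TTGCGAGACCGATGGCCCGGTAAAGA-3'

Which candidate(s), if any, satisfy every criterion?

P3 only.

P1 (21 nt, A=8 T=5 G=6 C=2): Tm = 64.9 + 41·(8 − 16.4)/21 = 48.5°C, outside 49.7–61.7°C ✗; GC 8/21 = 38.1%, outside 38.7–54.6% ✗; 3' end AAA has 0 G/C, need ≥2 ✗ — fails.
P2 (28 nt, A=10 T=8 G=6 C=4): Tm = 64.9 + 41·(10 − 16.4)/28 = 55.5°C ✓; GC 10/28 = 35.7%, outside 38.7–54.6% ✗; 3' end AAA has 0 G/C, need ≥2 ✗ — fails.
P3 (25 nt, A=8 T=6 G=4 C=7): Tm = 64.9 + 41·(11 − 16.4)/25 = 56.0°C ✓; GC 11/25 = 44.0% ✓; 3' end CAG has 2 G/C ✓ — passes.
P4 (26 nt, A=7 T=4 G=9 C=6): Tm = 64.9 + 41·(15 − 16.4)/26 = 62.7°C, outside 49.7–61.7°C ✗; GC 15/26 = 57.7%, outside 38.7–54.6% ✗; 3' end AGA has 1 G/C, need ≥2 ✗ — fails.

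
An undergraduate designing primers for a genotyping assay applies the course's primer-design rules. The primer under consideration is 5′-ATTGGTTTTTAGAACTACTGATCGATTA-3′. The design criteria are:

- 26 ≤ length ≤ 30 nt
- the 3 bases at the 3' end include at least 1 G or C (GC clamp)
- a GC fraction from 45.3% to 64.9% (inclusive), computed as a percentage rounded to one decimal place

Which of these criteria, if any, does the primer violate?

Fails: GC clamp, GC content.

Base counts: A=8, T=12, G=5, C=3 (length 28).
length: length 28 ✓
GC clamp: 3' end TTA has 0 G/C, need ≥1 ✗
GC content: GC 8/28 = 28.6%, outside 45.3–64.9% ✗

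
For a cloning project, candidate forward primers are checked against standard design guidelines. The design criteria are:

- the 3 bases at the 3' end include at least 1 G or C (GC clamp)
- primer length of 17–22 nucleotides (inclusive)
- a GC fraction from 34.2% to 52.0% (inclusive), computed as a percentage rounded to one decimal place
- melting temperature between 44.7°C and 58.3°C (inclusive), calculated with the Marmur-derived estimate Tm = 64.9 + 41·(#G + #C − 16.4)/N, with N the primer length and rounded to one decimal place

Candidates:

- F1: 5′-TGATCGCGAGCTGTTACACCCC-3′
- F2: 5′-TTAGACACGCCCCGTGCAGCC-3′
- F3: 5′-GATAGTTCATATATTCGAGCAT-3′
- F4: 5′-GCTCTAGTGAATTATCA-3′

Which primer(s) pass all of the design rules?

F1 (22 nt, A=4 T=5 G=5 C=8): 3' end CCC has 3 G/C ✓; length 22 ✓; GC 13/22 = 59.1%, outside 34.2–52.0% ✗; Tm = 64.9 + 41·(13 − 16.4)/22 = 58.6°C, outside 44.7–58.3°C ✗ — fails.
F2 (21 nt, A=4 T=3 G=5 C=9): 3' end GCC has 3 G/C ✓; length 21 ✓; GC 14/21 = 66.7%, outside 34.2–52.0% ✗; Tm = 64.9 + 41·(14 − 16.4)/21 = 60.2°C, outside 44.7–58.3°C ✗ — fails.
F3 (22 nt, A=7 T=8 G=4 C=3): 3' end CAT has 1 G/C ✓; length 22 ✓; GC 7/22 = 31.8%, outside 34.2–52.0% ✗; Tm = 64.9 + 41·(7 − 16.4)/22 = 47.4°C ✓ — fails.
F4 (17 nt, A=5 T=6 G=3 C=3): 3' end TCA has 1 G/C ✓; length 17 ✓; GC 6/17 = 35.3% ✓; Tm = 64.9 + 41·(6 − 16.4)/17 = 39.8°C, outside 44.7–58.3°C ✗ — fails.

None of the candidates satisfy all criteria.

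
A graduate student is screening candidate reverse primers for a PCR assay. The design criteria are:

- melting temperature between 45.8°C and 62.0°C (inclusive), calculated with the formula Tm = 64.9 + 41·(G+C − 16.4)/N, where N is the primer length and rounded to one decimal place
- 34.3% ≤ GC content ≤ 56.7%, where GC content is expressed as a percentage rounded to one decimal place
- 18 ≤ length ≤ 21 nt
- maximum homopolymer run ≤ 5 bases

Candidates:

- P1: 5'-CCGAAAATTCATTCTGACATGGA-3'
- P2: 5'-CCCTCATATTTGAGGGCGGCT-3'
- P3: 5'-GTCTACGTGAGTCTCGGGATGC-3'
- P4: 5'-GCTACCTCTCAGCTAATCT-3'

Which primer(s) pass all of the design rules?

P4 only.

P1 (23 nt, A=8 T=6 G=4 C=5): Tm = 64.9 + 41·(9 − 16.4)/23 = 51.7°C ✓; GC 9/23 = 39.1% ✓; length 23, outside 18–21 ✗; longest run = 4 ✓ — fails.
P2 (21 nt, A=3 T=6 G=6 C=6): Tm = 64.9 + 41·(12 − 16.4)/21 = 56.3°C ✓; GC 12/21 = 57.1%, outside 34.3–56.7% ✗; length 21 ✓; longest run = 3 ✓ — fails.
P3 (22 nt, A=3 T=6 G=8 C=5): Tm = 64.9 + 41·(13 − 16.4)/22 = 58.6°C ✓; GC 13/22 = 59.1%, outside 34.3–56.7% ✗; length 22, outside 18–21 ✗; longest run = 3 ✓ — fails.
P4 (19 nt, A=4 T=6 G=2 C=7): Tm = 64.9 + 41·(9 − 16.4)/19 = 48.9°C ✓; GC 9/19 = 47.4% ✓; length 19 ✓; longest run = 2 ✓ — passes.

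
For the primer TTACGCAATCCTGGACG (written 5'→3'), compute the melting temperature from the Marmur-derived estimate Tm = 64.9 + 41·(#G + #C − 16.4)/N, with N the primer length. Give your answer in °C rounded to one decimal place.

47.1°C

Base counts: A=4, T=4, G=4, C=5; G+C = 9, N = 17.
Tm = 64.9 + 41·(9 − 16.4)/17 = 64.9 + -303.40/17 = 47.1°C.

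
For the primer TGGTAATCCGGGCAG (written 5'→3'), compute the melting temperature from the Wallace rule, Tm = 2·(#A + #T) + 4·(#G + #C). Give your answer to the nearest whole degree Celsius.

Base counts: A=3, T=3, G=6, C=3 (length 15).
Tm = 2·(3+3) + 4·(6+3) = 2·6 + 4·9 = 12 + 36 = 48°C.

48°C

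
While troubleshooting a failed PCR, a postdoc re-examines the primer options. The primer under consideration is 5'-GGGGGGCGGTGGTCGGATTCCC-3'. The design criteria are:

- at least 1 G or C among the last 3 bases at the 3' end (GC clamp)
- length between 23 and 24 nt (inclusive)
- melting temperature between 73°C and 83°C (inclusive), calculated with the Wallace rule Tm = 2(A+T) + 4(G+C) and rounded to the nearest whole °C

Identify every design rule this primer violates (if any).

Base counts: A=1, T=4, G=12, C=5 (length 22).
GC clamp: 3' end CCC has 3 G/C ✓
length: length 22, outside 23–24 ✗
Tm: Tm = 2·5 + 4·17 = 78°C ✓

Fails: length.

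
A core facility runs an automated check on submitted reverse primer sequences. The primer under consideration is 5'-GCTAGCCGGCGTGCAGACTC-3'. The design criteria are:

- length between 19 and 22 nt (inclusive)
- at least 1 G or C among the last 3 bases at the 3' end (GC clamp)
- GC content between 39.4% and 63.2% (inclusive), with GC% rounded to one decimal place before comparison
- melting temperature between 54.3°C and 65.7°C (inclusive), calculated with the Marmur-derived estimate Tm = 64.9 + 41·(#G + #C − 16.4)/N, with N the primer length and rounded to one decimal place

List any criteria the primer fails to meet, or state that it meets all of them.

Fails: GC content.

Base counts: A=3, T=3, G=7, C=7 (length 20).
length: length 20 ✓
GC clamp: 3' end CTC has 2 G/C ✓
GC content: GC 14/20 = 70.0%, outside 39.4–63.2% ✗
Tm: Tm = 64.9 + 41·(14 − 16.4)/20 = 60.0°C ✓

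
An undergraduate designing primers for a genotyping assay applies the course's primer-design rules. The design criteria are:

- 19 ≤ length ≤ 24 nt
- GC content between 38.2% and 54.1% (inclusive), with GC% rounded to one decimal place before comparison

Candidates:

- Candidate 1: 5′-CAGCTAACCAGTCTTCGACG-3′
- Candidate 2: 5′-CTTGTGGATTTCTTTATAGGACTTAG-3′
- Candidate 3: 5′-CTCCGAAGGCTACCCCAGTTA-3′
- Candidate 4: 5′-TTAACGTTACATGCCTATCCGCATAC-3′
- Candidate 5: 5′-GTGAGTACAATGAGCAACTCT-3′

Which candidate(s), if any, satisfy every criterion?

Candidate 5 only.

Candidate 1 (20 nt, A=5 T=4 G=4 C=7): length 20 ✓; GC 11/20 = 55.0%, outside 38.2–54.1% ✗ — fails.
Candidate 2 (26 nt, A=5 T=12 G=6 C=3): length 26, outside 19–24 ✗; GC 9/26 = 34.6%, outside 38.2–54.1% ✗ — fails.
Candidate 3 (21 nt, A=5 T=4 G=4 C=8): length 21 ✓; GC 12/21 = 57.1%, outside 38.2–54.1% ✗ — fails.
Candidate 4 (26 nt, A=7 T=8 G=3 C=8): length 26, outside 19–24 ✗; GC 11/26 = 42.3% ✓ — fails.
Candidate 5 (21 nt, A=7 T=5 G=5 C=4): length 21 ✓; GC 9/21 = 42.9% ✓ — passes.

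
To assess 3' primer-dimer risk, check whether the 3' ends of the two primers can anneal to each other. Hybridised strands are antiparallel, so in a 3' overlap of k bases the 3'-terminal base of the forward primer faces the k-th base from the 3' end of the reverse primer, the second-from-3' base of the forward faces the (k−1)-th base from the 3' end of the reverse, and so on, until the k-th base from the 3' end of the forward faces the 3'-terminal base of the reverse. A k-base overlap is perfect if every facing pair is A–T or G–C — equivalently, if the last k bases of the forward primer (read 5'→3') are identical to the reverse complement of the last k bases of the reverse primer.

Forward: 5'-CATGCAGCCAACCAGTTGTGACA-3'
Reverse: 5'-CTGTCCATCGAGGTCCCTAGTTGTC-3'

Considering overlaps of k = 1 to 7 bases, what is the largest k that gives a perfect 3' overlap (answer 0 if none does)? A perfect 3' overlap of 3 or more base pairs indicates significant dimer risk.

Longest perfect overlap: 4 complementary base pairs; significant dimer risk (threshold 3).

Last 7 bases (5'→3') — forward …TGTGACA, reverse …AGTTGTC.
Reverse complement of the reverse primer's last 7 bases: GACAACT; its first k bases are the reverse complement of the reverse primer's last k bases, so a perfect k-base overlap needs the forward primer's last k bases to equal them.
Comparing (forward last k vs required): k=1: A vs G ✗; k=2: CA vs GA ✗; k=3: ACA vs GAC ✗; k=4: GACA vs GACA ✓; k=5: TGACA vs GACAA ✗; k=6: GTGACA vs GACAAC ✗; k=7: TGTGACA vs GACAACT ✗.
Only k = 4 is perfect, so the longest perfect 3' overlap is 4.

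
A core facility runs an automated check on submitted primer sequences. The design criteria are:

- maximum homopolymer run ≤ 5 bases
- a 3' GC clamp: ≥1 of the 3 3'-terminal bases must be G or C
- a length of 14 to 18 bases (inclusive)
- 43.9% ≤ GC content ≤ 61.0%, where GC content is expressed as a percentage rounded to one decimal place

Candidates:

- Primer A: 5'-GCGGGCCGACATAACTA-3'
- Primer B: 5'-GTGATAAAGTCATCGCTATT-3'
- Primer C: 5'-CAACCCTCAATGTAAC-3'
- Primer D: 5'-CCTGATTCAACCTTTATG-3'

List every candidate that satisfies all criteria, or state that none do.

Primer A (17 nt, A=5 T=2 G=5 C=5): longest run = 3 ✓; 3' end CTA has 1 G/C ✓; length 17 ✓; GC 10/17 = 58.8% ✓ — passes.
Primer B (20 nt, A=6 T=7 G=4 C=3): longest run = 3 ✓; 3' end ATT has 0 G/C, need ≥1 ✗; length 20, outside 14–18 ✗; GC 7/20 = 35.0%, outside 43.9–61.0% ✗ — fails.
Primer C (16 nt, A=6 T=3 G=1 C=6): longest run = 3 ✓; 3' end AAC has 1 G/C ✓; length 16 ✓; GC 7/16 = 43.8%, outside 43.9–61.0% ✗ — fails.
Primer D (18 nt, A=4 T=7 G=2 C=5): longest run = 3 ✓; 3' end ATG has 1 G/C ✓; length 18 ✓; GC 7/18 = 38.9%, outside 43.9–61.0% ✗ — fails.

Primer A only.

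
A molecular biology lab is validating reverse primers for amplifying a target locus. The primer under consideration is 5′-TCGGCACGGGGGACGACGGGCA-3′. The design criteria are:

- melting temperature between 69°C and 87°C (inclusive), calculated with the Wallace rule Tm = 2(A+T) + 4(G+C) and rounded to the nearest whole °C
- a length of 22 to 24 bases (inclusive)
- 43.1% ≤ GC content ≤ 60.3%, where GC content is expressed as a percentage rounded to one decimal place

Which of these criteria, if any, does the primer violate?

Base counts: A=4, T=1, G=11, C=6 (length 22).
Tm: Tm = 2·5 + 4·17 = 78°C ✓
length: length 22 ✓
GC content: GC 17/22 = 77.3%, outside 43.1–60.3% ✗

Fails: GC content.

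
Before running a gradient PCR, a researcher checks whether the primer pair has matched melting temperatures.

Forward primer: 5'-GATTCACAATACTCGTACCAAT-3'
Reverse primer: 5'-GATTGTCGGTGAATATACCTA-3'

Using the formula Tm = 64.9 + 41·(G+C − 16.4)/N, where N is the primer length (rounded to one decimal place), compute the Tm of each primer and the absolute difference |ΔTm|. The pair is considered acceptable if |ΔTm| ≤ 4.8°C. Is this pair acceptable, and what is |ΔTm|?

Forward: G+C = 8, N = 22 → Tm = 64.9 + 41·(8 − 16.4)/22 = 49.2°C.
Reverse: G+C = 8, N = 21 → Tm = 64.9 + 41·(8 − 16.4)/21 = 48.5°C.
|ΔTm| = |49.2 − 48.5| = 0.7°C, ≤ 4.8°C.

|ΔTm| = 0.7°C; the pair is acceptable.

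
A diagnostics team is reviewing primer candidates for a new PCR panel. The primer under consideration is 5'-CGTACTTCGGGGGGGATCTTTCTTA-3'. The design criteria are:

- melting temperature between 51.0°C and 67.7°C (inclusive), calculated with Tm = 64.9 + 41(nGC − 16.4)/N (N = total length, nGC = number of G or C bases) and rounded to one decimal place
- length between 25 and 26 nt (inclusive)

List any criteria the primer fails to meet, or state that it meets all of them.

Meets all criteria.

Base counts: A=3, T=9, G=8, C=5 (length 25).
Tm: Tm = 64.9 + 41·(13 − 16.4)/25 = 59.3°C ✓
length: length 25 ✓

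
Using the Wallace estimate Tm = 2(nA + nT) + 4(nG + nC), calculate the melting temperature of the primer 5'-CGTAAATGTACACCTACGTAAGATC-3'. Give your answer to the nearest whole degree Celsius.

Base counts: A=9, T=6, G=4, C=6 (length 25).
Tm = 2·(9+6) + 4·(4+6) = 2·15 + 4·10 = 30 + 40 = 70°C.

70°C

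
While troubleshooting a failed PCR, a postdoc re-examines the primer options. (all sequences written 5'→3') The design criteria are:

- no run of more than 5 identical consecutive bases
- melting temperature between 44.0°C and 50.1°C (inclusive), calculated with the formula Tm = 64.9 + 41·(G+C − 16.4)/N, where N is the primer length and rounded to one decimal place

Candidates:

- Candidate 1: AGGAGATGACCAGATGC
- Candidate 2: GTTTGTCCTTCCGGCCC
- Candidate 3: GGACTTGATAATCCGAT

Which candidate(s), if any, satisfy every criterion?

Candidate 1 (17 nt, A=6 T=2 G=6 C=3): longest run = 2 ✓; Tm = 64.9 + 41·(9 − 16.4)/17 = 47.1°C ✓ — passes.
Candidate 2 (17 nt, A=0 T=6 G=4 C=7): longest run = 3 ✓; Tm = 64.9 + 41·(11 − 16.4)/17 = 51.9°C, outside 44.0–50.1°C ✗ — fails.
Candidate 3 (17 nt, A=5 T=5 G=4 C=3): longest run = 2 ✓; Tm = 64.9 + 41·(7 − 16.4)/17 = 42.2°C, outside 44.0–50.1°C ✗ — fails.

Candidate 1 only.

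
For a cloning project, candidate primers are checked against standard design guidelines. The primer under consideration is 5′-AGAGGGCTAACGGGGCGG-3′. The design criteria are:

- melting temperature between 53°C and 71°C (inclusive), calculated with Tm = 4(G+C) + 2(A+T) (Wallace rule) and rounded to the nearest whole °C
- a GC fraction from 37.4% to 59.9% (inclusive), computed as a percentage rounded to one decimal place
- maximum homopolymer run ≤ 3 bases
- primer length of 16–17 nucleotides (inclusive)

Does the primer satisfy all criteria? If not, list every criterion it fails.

Base counts: A=4, T=1, G=10, C=3 (length 18).
Tm: Tm = 2·5 + 4·13 = 62°C ✓
GC content: GC 13/18 = 72.2%, outside 37.4–59.9% ✗
homopolymer run: longest run = 4, exceeds 3 ✗
length: length 18, outside 16–17 ✗

Fails: GC content, homopolymer run, length.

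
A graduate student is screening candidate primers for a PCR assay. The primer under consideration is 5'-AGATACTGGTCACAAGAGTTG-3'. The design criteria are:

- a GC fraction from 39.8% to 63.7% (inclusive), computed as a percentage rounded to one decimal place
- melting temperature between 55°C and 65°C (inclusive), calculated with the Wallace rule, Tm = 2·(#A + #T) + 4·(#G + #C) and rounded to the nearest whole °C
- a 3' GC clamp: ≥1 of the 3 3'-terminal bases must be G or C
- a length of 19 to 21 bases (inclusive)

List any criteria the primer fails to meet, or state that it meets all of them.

Meets all criteria.

Base counts: A=7, T=5, G=6, C=3 (length 21).
GC content: GC 9/21 = 42.9% ✓
Tm: Tm = 2·12 + 4·9 = 60°C ✓
GC clamp: 3' end TTG has 1 G/C ✓
length: length 21 ✓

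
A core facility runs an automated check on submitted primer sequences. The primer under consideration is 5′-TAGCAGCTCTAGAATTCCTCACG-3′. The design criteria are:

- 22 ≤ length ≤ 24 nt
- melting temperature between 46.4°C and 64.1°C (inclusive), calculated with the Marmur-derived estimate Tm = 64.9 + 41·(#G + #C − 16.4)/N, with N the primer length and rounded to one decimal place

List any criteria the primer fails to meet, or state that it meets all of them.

Base counts: A=6, T=6, G=4, C=7 (length 23).
length: length 23 ✓
Tm: Tm = 64.9 + 41·(11 − 16.4)/23 = 55.3°C ✓

Meets all criteria.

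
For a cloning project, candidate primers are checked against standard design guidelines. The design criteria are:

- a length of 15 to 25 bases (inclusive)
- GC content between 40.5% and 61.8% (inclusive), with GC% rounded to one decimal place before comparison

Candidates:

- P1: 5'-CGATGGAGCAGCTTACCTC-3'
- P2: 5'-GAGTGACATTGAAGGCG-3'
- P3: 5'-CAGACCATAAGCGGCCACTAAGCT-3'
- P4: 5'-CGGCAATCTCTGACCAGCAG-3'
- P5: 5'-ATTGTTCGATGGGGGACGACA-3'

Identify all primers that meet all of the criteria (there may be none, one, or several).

P1 (19 nt, A=4 T=4 G=5 C=6): length 19 ✓; GC 11/19 = 57.9% ✓ — passes.
P2 (17 nt, A=5 T=3 G=7 C=2): length 17 ✓; GC 9/17 = 52.9% ✓ — passes.
P3 (24 nt, A=8 T=3 G=5 C=8): length 24 ✓; GC 13/24 = 54.2% ✓ — passes.
P4 (20 nt, A=5 T=3 G=5 C=7): length 20 ✓; GC 12/20 = 60.0% ✓ — passes.
P5 (21 nt, A=5 T=5 G=8 C=3): length 21 ✓; GC 11/21 = 52.4% ✓ — passes.

P1, P2, P3, P4 and P5.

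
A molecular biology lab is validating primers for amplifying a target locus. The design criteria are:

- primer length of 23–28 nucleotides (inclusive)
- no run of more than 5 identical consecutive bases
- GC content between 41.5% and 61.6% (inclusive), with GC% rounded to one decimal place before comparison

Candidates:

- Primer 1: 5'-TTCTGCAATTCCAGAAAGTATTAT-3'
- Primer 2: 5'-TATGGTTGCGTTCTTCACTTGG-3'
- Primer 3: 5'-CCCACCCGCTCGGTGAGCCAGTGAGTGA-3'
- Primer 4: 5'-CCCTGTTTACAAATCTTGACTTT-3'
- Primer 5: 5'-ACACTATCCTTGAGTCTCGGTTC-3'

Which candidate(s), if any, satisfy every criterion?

Primer 5 only.

Primer 1 (24 nt, A=8 T=9 G=3 C=4): length 24 ✓; longest run = 3 ✓; GC 7/24 = 29.2%, outside 41.5–61.6% ✗ — fails.
Primer 2 (22 nt, A=2 T=10 G=6 C=4): length 22, outside 23–28 ✗; longest run = 2 ✓; GC 10/22 = 45.5% ✓ — fails.
Primer 3 (28 nt, A=5 T=4 G=9 C=10): length 28 ✓; longest run = 3 ✓; GC 19/28 = 67.9%, outside 41.5–61.6% ✗ — fails.
Primer 4 (23 nt, A=5 T=10 G=2 C=6): length 23 ✓; longest run = 3 ✓; GC 8/23 = 34.8%, outside 41.5–61.6% ✗ — fails.
Primer 5 (23 nt, A=4 T=8 G=4 C=7): length 23 ✓; longest run = 2 ✓; GC 11/23 = 47.8% ✓ — passes.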